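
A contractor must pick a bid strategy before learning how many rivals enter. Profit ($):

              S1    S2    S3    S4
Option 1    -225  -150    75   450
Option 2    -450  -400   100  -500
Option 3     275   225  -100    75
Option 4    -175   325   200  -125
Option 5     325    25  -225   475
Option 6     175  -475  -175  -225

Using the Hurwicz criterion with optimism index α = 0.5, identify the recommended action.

Option 1: 0.5·450 + 0.5·(-225) = 112.5
Option 2: 0.5·100 + 0.5·(-500) = -200
Option 3: 0.5·275 + 0.5·(-100) = 87.5
Option 4: 0.5·325 + 0.5·(-175) = 75
Option 5: 0.5·475 + 0.5·(-225) = 125
Option 6: 0.5·175 + 0.5·(-475) = -150
Highest Hurwicz score = 125 → Option 5.

Option 5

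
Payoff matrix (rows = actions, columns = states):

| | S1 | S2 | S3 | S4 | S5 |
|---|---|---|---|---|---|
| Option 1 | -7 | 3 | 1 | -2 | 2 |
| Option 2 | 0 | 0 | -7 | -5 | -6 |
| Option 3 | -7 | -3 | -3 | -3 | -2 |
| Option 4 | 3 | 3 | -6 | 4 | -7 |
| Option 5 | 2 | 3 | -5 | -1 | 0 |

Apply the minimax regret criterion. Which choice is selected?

Option 5

Column bests: S1=3, S2=3, S3=1, S4=4, S5=2.
Option 1 regrets: 10, 0, 0, 6, 0 → max 10
Option 2 regrets: 3, 3, 8, 9, 8 → max 9
Option 3 regrets: 10, 6, 4, 7, 4 → max 10
Option 4 regrets: 0, 0, 7, 0, 9 → max 9
Option 5 regrets: 1, 0, 6, 5, 2 → max 6
Smallest max regret = 6 → Option 5.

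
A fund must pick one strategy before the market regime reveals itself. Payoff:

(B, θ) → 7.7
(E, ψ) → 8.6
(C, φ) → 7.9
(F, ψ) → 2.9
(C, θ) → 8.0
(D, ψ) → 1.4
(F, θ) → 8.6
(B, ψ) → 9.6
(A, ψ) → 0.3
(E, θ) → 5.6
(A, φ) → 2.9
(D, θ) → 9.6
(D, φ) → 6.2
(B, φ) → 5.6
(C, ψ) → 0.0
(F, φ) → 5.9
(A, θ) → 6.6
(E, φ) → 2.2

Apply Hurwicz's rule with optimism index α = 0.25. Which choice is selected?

B

A: 0.25·6.6 + 0.75·0.3 = 1.875
B: 0.25·9.6 + 0.75·5.6 = 6.6
C: 0.25·8.0 + 0.75·0.0 = 2
D: 0.25·9.6 + 0.75·1.4 = 3.45
E: 0.25·8.6 + 0.75·2.2 = 3.8
F: 0.25·8.6 + 0.75·2.9 = 4.325
Highest Hurwicz score = 6.6 → B.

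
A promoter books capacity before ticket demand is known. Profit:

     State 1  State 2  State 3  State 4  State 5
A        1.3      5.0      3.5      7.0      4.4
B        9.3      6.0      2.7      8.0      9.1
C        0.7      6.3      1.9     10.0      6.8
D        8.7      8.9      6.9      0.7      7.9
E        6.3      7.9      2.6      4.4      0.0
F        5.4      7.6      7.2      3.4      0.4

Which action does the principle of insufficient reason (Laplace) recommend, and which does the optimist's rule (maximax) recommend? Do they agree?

Row averages: A=4.24, B=7.02, C=5.14, D=6.62, E=4.24, F=4.8
Highest average = 7.02 → B.
Row maxima: A=7.0, B=9.3, C=10.0, D=8.9, E=7.9, F=7.6
Best best-case = 10.0 → C.

laplace → B; maximax → C (disagree)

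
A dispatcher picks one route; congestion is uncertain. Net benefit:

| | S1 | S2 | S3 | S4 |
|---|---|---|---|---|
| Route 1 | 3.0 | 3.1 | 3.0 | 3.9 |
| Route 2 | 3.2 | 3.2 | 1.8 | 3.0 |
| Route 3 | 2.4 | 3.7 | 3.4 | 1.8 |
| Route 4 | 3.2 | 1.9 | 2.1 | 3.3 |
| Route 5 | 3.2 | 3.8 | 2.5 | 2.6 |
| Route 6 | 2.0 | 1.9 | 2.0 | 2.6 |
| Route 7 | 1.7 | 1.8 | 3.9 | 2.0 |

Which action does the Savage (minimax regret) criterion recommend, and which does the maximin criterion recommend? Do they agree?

minimax regret → Route 1; maximin → Route 1 (agree)

Column bests: S1=3.2, S2=3.8, S3=3.9, S4=3.9.
Route 1 regrets: 0.2, 0.7, 0.9, 0.0 → max 0.9
Route 2 regrets: 0.0, 0.6, 2.1, 0.9 → max 2.1
Route 3 regrets: 0.8, 0.1, 0.5, 2.1 → max 2.1
Route 4 regrets: 0.0, 1.9, 1.8, 0.6 → max 1.9
Route 5 regrets: 0.0, 0.0, 1.4, 1.3 → max 1.4
Route 6 regrets: 1.2, 1.9, 1.9, 1.3 → max 1.9
Route 7 regrets: 1.5, 2.0, 0.0, 1.9 → max 2.0
Smallest max regret = 0.9 → Route 1.
Row minima: Route 1=3.0, Route 2=1.8, Route 3=1.8, Route 4=1.9, Route 5=2.5, Route 6=1.9, Route 7=1.7
Best worst-case = 3.0 → Route 1.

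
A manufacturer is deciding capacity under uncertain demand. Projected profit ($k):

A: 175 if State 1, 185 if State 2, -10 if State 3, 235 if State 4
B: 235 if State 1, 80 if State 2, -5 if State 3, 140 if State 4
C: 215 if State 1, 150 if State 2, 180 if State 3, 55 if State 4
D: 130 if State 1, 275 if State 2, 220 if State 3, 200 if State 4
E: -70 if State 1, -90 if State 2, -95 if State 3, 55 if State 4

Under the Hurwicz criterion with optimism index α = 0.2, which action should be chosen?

D

A: 0.2·235 + 0.8·(-10) = 39
B: 0.2·235 + 0.8·(-5) = 43
C: 0.2·215 + 0.8·55 = 87
D: 0.2·275 + 0.8·130 = 159
E: 0.2·55 + 0.8·(-95) = -65
Highest Hurwicz score = 159 → D.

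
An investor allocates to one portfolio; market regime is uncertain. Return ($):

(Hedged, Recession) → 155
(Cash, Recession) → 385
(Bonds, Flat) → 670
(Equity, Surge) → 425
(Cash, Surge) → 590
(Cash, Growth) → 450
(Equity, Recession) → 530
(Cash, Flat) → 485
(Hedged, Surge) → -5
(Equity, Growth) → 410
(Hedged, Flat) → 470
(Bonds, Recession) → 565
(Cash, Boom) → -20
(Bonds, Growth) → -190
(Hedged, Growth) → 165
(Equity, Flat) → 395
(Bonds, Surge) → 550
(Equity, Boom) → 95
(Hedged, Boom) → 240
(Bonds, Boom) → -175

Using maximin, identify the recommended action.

Row minima: Cash=-20, Equity=95, Bonds=-190, Hedged=-5
Best worst-case = 95 → Equity.

Equity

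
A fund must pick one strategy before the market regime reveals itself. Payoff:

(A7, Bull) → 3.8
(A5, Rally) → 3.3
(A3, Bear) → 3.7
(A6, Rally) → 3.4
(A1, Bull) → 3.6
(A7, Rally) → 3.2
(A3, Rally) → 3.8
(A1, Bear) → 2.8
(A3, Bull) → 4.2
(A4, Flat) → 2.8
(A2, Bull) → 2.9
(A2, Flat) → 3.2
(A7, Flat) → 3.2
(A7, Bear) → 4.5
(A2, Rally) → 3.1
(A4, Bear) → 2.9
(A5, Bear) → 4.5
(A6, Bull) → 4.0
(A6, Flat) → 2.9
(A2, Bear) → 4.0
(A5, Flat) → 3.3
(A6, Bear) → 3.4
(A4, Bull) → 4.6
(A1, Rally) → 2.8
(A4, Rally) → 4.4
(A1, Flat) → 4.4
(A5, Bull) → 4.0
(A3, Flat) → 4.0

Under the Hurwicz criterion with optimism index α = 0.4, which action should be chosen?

A1: 0.4·4.4 + 0.6·2.8 = 3.44
A2: 0.4·4.0 + 0.6·2.9 = 3.34
A3: 0.4·4.2 + 0.6·3.7 = 3.9
A4: 0.4·4.6 + 0.6·2.8 = 3.52
A5: 0.4·4.5 + 0.6·3.3 = 3.78
A6: 0.4·4.0 + 0.6·2.9 = 3.34
A7: 0.4·4.5 + 0.6·3.2 = 3.72
Highest Hurwicz score = 3.9 → A3.

A3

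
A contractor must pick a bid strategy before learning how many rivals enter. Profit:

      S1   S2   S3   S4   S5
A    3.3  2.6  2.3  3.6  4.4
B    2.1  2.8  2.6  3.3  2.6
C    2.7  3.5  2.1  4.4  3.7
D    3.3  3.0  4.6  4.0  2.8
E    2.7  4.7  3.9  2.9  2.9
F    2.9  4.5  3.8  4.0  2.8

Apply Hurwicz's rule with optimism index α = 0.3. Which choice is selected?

A: 0.3·4.4 + 0.7·2.3 = 2.93
B: 0.3·3.3 + 0.7·2.1 = 2.46
C: 0.3·4.4 + 0.7·2.1 = 2.79
D: 0.3·4.6 + 0.7·2.8 = 3.34
E: 0.3·4.7 + 0.7·2.7 = 3.3
F: 0.3·4.5 + 0.7·2.8 = 3.31
Highest Hurwicz score = 3.34 → D.

D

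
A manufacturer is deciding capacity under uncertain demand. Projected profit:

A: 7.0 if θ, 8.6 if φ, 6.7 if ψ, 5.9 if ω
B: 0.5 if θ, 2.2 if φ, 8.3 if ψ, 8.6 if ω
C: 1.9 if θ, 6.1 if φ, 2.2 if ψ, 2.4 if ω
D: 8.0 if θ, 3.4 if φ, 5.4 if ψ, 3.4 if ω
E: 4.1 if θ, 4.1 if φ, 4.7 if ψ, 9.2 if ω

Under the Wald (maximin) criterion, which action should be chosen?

Row minima: A=5.9, B=0.5, C=1.9, D=3.4, E=4.1
Best worst-case = 5.9 → A.

A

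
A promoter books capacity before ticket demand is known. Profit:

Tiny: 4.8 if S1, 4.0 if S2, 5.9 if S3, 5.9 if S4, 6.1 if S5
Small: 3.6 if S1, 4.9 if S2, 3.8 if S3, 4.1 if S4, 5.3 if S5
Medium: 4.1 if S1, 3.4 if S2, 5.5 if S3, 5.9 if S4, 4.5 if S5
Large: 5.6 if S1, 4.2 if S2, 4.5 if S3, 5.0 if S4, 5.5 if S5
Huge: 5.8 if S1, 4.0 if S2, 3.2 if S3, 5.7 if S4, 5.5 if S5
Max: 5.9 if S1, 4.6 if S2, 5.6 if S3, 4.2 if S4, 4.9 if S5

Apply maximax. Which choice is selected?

Row maxima: Tiny=6.1, Small=5.3, Medium=5.9, Large=5.6, Huge=5.8, Max=5.9
Best best-case = 6.1 → Tiny.

Tiny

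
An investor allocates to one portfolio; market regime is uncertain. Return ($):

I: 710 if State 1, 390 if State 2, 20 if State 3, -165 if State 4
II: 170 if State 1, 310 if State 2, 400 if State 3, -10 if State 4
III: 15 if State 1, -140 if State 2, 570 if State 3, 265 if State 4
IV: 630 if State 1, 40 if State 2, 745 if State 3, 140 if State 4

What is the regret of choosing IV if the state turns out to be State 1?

80

Best payoff under State 1 is 710.
Regret = 710 − 630 = 80.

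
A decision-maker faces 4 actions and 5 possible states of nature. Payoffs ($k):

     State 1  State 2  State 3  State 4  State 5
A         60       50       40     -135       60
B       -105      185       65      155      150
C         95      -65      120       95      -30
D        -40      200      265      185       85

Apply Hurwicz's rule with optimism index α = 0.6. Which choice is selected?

D

A: 0.6·60 + 0.4·(-135) = -18
B: 0.6·185 + 0.4·(-105) = 69
C: 0.6·120 + 0.4·(-65) = 46
D: 0.6·265 + 0.4·(-40) = 143
Highest Hurwicz score = 143 → D.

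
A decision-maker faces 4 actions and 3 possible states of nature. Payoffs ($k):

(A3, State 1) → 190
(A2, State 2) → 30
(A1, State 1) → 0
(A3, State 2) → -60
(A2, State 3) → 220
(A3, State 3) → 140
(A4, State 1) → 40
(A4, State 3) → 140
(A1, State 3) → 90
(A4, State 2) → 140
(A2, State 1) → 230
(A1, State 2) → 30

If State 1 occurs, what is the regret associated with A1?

Best payoff under State 1 is 230.
Regret = 230 − 0 = 230.

230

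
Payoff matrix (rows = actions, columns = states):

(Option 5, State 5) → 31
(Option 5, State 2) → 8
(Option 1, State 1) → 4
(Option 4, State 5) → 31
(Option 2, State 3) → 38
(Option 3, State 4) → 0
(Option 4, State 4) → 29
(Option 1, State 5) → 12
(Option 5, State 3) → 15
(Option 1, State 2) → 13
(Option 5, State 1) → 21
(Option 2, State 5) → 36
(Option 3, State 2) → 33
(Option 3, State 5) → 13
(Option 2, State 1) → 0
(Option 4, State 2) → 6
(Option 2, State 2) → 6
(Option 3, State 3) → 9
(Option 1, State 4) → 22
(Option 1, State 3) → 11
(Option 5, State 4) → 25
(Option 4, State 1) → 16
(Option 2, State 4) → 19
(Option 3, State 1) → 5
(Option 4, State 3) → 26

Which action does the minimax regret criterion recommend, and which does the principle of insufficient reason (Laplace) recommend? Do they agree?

Column bests: State 1=21, State 2=33, State 3=38, State 4=29, State 5=36.
Option 1 regrets: 17, 20, 27, 7, 24 → max 27
Option 2 regrets: 21, 27, 0, 10, 0 → max 27
Option 3 regrets: 16, 0, 29, 29, 23 → max 29
Option 4 regrets: 5, 27, 12, 0, 5 → max 27
Option 5 regrets: 0, 25, 23, 4, 5 → max 25
Smallest max regret = 25 → Option 5.
Row averages: Option 1=12.4, Option 2=19.8, Option 3=12, Option 4=21.6, Option 5=20
Highest average = 21.6 → Option 4.

minimax regret → Option 5; laplace → Option 4 (disagree)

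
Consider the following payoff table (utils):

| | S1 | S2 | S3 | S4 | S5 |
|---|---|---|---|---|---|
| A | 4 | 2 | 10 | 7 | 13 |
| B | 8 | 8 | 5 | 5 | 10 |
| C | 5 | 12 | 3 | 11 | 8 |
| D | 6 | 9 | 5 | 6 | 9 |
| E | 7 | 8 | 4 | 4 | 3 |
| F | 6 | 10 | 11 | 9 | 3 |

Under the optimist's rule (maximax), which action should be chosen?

Row maxima: A=13, B=10, C=12, D=9, E=8, F=11
Best best-case = 13 → A.

A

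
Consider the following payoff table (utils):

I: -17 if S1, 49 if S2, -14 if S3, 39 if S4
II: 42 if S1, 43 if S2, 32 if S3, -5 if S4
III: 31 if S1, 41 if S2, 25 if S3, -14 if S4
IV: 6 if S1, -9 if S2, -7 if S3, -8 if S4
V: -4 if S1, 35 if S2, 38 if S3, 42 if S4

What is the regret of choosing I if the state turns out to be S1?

Best payoff under S1 is 42.
Regret = 42 − (-17) = 59.

59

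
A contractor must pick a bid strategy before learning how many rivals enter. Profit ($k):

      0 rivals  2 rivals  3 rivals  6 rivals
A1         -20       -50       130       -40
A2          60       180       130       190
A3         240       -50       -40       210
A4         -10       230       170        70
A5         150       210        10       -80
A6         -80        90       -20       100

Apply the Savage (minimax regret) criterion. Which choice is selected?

A2

Column bests: 0 rivals=240, 2 rivals=230, 3 rivals=170, 6 rivals=210.
A1 regrets: 260, 280, 40, 250 → max 280
A2 regrets: 180, 50, 40, 20 → max 180
A3 regrets: 0, 280, 210, 0 → max 280
A4 regrets: 250, 0, 0, 140 → max 250
A5 regrets: 90, 20, 160, 290 → max 290
A6 regrets: 320, 140, 190, 110 → max 320
Smallest max regret = 180 → A2.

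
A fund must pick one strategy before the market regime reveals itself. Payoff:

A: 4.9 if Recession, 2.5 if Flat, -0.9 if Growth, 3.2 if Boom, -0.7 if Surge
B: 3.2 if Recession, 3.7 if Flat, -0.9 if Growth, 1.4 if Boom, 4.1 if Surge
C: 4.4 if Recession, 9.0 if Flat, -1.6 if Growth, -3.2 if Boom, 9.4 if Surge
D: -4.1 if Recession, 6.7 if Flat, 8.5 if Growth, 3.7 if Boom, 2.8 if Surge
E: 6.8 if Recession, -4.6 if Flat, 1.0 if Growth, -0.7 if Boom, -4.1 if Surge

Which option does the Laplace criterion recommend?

C

Row averages: A=1.8, B=2.3, C=3.6, D=3.52, E=-0.32
Highest average = 3.6 → C.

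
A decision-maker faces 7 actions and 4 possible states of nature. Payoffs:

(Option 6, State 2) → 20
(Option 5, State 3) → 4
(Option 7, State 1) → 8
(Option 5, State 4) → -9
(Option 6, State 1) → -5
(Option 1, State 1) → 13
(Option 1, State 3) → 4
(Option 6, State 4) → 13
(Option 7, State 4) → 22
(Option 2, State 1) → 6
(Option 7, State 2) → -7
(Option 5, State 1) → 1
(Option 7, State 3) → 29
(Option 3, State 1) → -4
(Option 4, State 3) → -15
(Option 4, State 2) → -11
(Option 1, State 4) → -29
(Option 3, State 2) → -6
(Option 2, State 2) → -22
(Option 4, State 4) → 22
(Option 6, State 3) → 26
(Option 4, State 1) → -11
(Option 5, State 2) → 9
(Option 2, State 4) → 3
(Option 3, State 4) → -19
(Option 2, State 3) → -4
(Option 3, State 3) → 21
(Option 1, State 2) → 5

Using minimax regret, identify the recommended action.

Column bests: State 1=13, State 2=20, State 3=29, State 4=22.
Option 1 regrets: 0, 15, 25, 51 → max 51
Option 2 regrets: 7, 42, 33, 19 → max 42
Option 3 regrets: 17, 26, 8, 41 → max 41
Option 4 regrets: 24, 31, 44, 0 → max 44
Option 5 regrets: 12, 11, 25, 31 → max 31
Option 6 regrets: 18, 0, 3, 9 → max 18
Option 7 regrets: 5, 27, 0, 0 → max 27
Smallest max regret = 18 → Option 6.

Option 6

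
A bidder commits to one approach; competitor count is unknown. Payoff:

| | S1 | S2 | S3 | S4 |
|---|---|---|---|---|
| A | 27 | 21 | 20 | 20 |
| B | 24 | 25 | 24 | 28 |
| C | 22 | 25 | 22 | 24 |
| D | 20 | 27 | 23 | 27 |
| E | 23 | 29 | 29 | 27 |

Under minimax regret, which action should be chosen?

Column bests: S1=27, S2=29, S3=29, S4=28.
A regrets: 0, 8, 9, 8 → max 9
B regrets: 3, 4, 5, 0 → max 5
C regrets: 5, 4, 7, 4 → max 7
D regrets: 7, 2, 6, 1 → max 7
E regrets: 4, 0, 0, 1 → max 4
Smallest max regret = 4 → E.

E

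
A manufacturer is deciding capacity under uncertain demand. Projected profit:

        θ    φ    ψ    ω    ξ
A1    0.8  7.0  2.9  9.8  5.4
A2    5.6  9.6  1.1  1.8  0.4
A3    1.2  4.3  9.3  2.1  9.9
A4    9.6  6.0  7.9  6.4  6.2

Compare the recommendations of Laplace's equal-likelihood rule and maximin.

Row averages: A1=5.18, A2=3.7, A3=5.36, A4=7.22
Highest average = 7.22 → A4.
Row minima: A1=0.8, A2=0.4, A3=1.2, A4=6.0
Best worst-case = 6.0 → A4.

laplace → A4; maximin → A4 (agree)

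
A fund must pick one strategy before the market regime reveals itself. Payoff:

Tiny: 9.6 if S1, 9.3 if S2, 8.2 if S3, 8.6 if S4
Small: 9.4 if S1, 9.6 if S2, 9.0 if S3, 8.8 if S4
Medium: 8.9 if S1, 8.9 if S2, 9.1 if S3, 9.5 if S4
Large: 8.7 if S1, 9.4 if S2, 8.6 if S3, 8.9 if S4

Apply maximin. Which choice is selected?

Row minima: Tiny=8.2, Small=8.8, Medium=8.9, Large=8.6
Best worst-case = 8.9 → Medium.

Medium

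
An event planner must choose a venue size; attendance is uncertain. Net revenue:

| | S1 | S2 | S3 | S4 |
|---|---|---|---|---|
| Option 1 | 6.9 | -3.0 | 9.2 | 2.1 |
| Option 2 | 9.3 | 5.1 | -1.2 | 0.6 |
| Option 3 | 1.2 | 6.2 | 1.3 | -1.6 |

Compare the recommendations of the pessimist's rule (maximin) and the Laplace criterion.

Row minima: Option 1=-3.0, Option 2=-1.2, Option 3=-1.6
Best worst-case = -1.2 → Option 2.
Row averages: Option 1=3.8, Option 2=3.45, Option 3=1.775
Highest average = 3.8 → Option 1.

maximin → Option 2; laplace → Option 1 (disagree)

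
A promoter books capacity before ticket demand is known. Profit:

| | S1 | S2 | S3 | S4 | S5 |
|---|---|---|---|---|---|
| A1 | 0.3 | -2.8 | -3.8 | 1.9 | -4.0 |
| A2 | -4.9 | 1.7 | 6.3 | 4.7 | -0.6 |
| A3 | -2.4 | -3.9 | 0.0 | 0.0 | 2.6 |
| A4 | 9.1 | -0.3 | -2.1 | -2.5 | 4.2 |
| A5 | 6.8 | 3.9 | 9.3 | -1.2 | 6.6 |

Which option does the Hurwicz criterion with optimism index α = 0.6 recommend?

A1: 0.6·1.9 + 0.4·(-4.0) = -0.46
A2: 0.6·6.3 + 0.4·(-4.9) = 1.82
A3: 0.6·2.6 + 0.4·(-3.9) = 0
A4: 0.6·9.1 + 0.4·(-2.5) = 4.46
A5: 0.6·9.3 + 0.4·(-1.2) = 5.1
Highest Hurwicz score = 5.1 → A5.

A5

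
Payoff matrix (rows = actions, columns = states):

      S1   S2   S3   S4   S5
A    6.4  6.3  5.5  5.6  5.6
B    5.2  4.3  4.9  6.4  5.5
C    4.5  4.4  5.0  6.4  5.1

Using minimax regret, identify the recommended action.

A

Column bests: S1=6.4, S2=6.3, S3=5.5, S4=6.4, S5=5.6.
A regrets: 0.0, 0.0, 0.0, 0.8, 0.0 → max 0.8
B regrets: 1.2, 2.0, 0.6, 0.0, 0.1 → max 2.0
C regrets: 1.9, 1.9, 0.5, 0.0, 0.5 → max 1.9
Smallest max regret = 0.8 → A.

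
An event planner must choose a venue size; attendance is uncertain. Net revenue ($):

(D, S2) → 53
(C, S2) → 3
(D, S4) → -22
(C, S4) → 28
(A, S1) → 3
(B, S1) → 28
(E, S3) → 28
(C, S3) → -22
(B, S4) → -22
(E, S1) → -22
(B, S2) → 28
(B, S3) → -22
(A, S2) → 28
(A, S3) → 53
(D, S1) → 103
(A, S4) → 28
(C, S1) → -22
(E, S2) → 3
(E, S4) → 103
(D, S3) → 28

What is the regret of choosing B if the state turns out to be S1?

Best payoff under S1 is 103.
Regret = 103 − 28 = 75.

75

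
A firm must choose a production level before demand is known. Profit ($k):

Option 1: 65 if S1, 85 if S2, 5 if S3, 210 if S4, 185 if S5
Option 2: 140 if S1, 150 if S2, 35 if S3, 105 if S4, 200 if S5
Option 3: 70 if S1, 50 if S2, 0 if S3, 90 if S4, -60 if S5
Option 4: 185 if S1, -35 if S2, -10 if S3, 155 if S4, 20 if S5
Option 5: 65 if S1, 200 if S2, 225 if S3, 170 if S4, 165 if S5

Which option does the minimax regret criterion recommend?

Option 5

Column bests: S1=185, S2=200, S3=225, S4=210, S5=200.
Option 1 regrets: 120, 115, 220, 0, 15 → max 220
Option 2 regrets: 45, 50, 190, 105, 0 → max 190
Option 3 regrets: 115, 150, 225, 120, 260 → max 260
Option 4 regrets: 0, 235, 235, 55, 180 → max 235
Option 5 regrets: 120, 0, 0, 40, 35 → max 120
Smallest max regret = 120 → Option 5.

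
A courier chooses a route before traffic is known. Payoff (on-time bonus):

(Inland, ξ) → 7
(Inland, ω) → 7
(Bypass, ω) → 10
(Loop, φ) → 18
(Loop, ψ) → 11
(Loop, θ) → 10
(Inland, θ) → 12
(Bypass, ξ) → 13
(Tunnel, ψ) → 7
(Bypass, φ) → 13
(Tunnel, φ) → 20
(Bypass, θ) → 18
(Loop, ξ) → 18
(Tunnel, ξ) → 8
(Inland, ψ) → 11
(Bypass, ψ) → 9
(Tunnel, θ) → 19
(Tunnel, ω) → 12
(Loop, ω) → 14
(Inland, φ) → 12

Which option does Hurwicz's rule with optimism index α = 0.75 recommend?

Inland: 0.75·12 + 0.25·7 = 10.75
Loop: 0.75·18 + 0.25·10 = 16
Bypass: 0.75·18 + 0.25·9 = 15.75
Tunnel: 0.75·20 + 0.25·7 = 16.75
Highest Hurwicz score = 16.75 → Tunnel.

Tunnel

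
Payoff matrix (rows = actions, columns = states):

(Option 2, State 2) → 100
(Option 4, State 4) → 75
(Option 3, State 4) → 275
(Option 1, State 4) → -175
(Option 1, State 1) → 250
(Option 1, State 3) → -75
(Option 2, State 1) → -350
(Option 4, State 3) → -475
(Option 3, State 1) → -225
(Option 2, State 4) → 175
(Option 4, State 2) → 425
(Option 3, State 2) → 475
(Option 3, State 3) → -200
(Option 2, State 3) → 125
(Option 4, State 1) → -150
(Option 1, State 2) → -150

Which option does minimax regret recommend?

Column bests: State 1=250, State 2=475, State 3=125, State 4=275.
Option 1 regrets: 0, 625, 200, 450 → max 625
Option 2 regrets: 600, 375, 0, 100 → max 600
Option 3 regrets: 475, 0, 325, 0 → max 475
Option 4 regrets: 400, 50, 600, 200 → max 600
Smallest max regret = 475 → Option 3.

Option 3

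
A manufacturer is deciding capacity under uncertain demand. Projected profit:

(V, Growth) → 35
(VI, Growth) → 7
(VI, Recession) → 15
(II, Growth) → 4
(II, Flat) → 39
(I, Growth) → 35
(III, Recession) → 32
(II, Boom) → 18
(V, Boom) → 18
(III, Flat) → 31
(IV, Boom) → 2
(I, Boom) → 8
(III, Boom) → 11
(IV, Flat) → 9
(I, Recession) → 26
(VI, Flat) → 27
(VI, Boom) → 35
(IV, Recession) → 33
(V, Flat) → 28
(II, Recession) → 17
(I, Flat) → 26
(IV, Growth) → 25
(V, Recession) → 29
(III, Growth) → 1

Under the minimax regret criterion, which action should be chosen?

V

Column bests: Recession=33, Flat=39, Growth=35, Boom=35.
I regrets: 7, 13, 0, 27 → max 27
II regrets: 16, 0, 31, 17 → max 31
III regrets: 1, 8, 34, 24 → max 34
IV regrets: 0, 30, 10, 33 → max 33
V regrets: 4, 11, 0, 17 → max 17
VI regrets: 18, 12, 28, 0 → max 28
Smallest max regret = 17 → V.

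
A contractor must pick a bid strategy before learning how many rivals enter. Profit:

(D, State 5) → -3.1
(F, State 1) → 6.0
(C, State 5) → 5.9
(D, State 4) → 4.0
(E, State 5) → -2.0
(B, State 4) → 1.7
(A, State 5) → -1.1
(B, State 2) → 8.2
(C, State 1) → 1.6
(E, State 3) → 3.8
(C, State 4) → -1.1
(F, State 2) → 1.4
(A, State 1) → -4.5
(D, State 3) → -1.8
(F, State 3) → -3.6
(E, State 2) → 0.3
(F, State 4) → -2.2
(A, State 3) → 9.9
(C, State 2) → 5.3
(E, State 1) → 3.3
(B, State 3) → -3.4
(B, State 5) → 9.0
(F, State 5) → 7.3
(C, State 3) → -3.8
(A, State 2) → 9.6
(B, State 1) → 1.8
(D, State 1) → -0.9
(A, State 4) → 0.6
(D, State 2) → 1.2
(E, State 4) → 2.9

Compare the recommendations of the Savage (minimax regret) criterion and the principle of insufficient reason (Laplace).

minimax regret → A; laplace → B (disagree)

Column bests: State 1=6.0, State 2=9.6, State 3=9.9, State 4=4.0, State 5=9.0.
A regrets: 10.5, 0.0, 0.0, 3.4, 10.1 → max 10.5
B regrets: 4.2, 1.4, 13.3, 2.3, 0.0 → max 13.3
C regrets: 4.4, 4.3, 13.7, 5.1, 3.1 → max 13.7
D regrets: 6.9, 8.4, 11.7, 0.0, 12.1 → max 12.1
E regrets: 2.7, 9.3, 6.1, 1.1, 11.0 → max 11.0
F regrets: 0.0, 8.2, 13.5, 6.2, 1.7 → max 13.5
Smallest max regret = 10.5 → A.
Row averages: A=2.9, B=3.46, C=1.58, D=-0.12, E=1.66, F=1.78
Highest average = 3.46 → B.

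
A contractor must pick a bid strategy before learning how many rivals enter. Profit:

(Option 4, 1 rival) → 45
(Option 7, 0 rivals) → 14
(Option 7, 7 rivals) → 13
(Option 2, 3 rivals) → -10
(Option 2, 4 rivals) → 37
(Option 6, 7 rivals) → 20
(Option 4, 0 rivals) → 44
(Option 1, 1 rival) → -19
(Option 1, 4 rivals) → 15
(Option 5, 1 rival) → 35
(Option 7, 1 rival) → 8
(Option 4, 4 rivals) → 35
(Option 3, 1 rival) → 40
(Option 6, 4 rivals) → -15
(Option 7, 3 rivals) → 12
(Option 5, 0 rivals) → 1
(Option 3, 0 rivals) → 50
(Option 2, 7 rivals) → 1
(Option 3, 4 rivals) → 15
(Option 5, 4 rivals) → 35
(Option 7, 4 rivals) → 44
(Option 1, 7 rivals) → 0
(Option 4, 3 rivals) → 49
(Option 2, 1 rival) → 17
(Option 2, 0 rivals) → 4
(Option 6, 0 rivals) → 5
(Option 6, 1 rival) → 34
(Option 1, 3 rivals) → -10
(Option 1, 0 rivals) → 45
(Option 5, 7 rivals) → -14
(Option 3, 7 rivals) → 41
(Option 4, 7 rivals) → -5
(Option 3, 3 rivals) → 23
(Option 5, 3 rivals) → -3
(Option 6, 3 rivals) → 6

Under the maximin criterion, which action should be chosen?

Row minima: Option 1=-19, Option 2=-10, Option 3=15, Option 4=-5, Option 5=-14, Option 6=-15, Option 7=8
Best worst-case = 15 → Option 3.

Option 3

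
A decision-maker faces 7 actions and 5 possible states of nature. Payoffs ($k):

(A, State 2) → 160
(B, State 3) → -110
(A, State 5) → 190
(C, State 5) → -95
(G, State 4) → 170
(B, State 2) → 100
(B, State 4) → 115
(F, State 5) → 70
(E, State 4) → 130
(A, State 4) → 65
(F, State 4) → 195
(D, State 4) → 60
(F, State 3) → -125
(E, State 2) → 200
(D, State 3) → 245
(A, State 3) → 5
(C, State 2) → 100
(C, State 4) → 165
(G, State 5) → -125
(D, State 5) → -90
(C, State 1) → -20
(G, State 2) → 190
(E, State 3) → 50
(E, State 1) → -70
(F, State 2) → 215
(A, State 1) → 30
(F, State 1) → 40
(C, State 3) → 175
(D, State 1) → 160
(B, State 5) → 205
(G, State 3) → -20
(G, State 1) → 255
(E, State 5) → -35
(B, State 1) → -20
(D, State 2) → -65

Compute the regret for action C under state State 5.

300

Best payoff under State 5 is 205.
Regret = 205 − (-95) = 300.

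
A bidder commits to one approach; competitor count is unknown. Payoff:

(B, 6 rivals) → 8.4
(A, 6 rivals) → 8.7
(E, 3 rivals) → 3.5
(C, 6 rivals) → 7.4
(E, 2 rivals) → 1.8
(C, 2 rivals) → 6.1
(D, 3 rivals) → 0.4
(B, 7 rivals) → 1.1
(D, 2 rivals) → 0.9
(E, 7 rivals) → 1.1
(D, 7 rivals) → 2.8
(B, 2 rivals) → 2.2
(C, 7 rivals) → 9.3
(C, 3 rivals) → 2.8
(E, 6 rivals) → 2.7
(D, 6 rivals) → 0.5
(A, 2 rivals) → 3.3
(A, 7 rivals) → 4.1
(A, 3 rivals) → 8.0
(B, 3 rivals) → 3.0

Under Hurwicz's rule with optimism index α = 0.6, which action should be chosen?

A: 0.6·8.7 + 0.4·3.3 = 6.54
B: 0.6·8.4 + 0.4·1.1 = 5.48
C: 0.6·9.3 + 0.4·2.8 = 6.7
D: 0.6·2.8 + 0.4·0.4 = 1.84
E: 0.6·3.5 + 0.4·1.1 = 2.54
Highest Hurwicz score = 6.7 → C.

C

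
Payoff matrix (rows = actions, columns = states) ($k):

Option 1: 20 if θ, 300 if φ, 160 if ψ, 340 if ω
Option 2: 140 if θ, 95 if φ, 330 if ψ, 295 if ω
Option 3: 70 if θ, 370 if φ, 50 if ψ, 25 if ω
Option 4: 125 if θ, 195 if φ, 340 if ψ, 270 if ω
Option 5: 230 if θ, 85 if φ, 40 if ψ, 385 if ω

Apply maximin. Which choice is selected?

Row minima: Option 1=20, Option 2=95, Option 3=25, Option 4=125, Option 5=40
Best worst-case = 125 → Option 4.

Option 4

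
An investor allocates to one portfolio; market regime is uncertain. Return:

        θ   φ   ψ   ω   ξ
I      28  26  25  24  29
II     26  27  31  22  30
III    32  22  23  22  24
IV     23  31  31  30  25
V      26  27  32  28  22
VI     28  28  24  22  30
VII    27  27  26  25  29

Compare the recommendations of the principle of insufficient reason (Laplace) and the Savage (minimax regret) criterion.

Row averages: I=26.4, II=27.2, III=24.6, IV=28, V=27, VI=26.4, VII=26.8
Highest average = 28 → IV.
Column bests: θ=32, φ=31, ψ=32, ω=30, ξ=30.
I regrets: 4, 5, 7, 6, 1 → max 7
II regrets: 6, 4, 1, 8, 0 → max 8
III regrets: 0, 9, 9, 8, 6 → max 9
IV regrets: 9, 0, 1, 0, 5 → max 9
V regrets: 6, 4, 0, 2, 8 → max 8
VI regrets: 4, 3, 8, 8, 0 → max 8
VII regrets: 5, 4, 6, 5, 1 → max 6
Smallest max regret = 6 → VII.

laplace → IV; minimax regret → VII (disagree)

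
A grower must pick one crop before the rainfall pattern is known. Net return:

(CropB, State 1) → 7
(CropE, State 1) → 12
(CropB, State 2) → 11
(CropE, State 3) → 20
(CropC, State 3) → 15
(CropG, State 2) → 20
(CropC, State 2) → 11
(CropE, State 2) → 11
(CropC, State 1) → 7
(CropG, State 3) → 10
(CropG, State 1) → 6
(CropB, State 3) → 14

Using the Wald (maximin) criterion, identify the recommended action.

CropE

Row minima: CropE=11, CropB=7, CropG=6, CropC=7
Best worst-case = 11 → CropE.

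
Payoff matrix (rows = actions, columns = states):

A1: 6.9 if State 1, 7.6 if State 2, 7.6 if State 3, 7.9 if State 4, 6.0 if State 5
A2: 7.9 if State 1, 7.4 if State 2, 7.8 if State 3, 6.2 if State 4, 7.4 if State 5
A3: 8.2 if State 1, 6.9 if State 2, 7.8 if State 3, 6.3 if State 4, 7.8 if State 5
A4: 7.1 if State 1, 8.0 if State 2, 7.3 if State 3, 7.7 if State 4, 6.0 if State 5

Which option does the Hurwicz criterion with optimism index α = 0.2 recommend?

A1: 0.2·7.9 + 0.8·6.0 = 6.38
A2: 0.2·7.9 + 0.8·6.2 = 6.54
A3: 0.2·8.2 + 0.8·6.3 = 6.68
A4: 0.2·8.0 + 0.8·6.0 = 6.4
Highest Hurwicz score = 6.68 → A3.

A3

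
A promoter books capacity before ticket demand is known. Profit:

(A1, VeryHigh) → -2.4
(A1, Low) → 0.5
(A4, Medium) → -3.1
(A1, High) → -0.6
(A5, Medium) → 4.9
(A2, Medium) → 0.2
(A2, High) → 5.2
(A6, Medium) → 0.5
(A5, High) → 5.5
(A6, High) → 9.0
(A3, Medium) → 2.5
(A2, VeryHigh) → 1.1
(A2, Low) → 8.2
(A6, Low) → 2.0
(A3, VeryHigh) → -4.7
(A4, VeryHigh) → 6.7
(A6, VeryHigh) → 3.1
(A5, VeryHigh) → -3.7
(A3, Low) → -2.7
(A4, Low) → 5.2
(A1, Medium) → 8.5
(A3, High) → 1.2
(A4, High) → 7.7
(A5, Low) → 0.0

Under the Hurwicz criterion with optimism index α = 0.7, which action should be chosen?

A1: 0.7·8.5 + 0.3·(-2.4) = 5.23
A2: 0.7·8.2 + 0.3·0.2 = 5.8
A3: 0.7·2.5 + 0.3·(-4.7) = 0.34
A4: 0.7·7.7 + 0.3·(-3.1) = 4.46
A5: 0.7·5.5 + 0.3·(-3.7) = 2.74
A6: 0.7·9.0 + 0.3·0.5 = 6.45
Highest Hurwicz score = 6.45 → A6.

A6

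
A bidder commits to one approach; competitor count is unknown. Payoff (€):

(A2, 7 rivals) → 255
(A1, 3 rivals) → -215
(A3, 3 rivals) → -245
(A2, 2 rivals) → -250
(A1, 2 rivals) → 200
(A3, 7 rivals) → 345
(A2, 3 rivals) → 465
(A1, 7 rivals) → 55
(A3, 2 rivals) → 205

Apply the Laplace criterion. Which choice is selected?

A2

Row averages: A1=40/3, A2=470/3, A3=305/3
Highest average = 470/3 → A2.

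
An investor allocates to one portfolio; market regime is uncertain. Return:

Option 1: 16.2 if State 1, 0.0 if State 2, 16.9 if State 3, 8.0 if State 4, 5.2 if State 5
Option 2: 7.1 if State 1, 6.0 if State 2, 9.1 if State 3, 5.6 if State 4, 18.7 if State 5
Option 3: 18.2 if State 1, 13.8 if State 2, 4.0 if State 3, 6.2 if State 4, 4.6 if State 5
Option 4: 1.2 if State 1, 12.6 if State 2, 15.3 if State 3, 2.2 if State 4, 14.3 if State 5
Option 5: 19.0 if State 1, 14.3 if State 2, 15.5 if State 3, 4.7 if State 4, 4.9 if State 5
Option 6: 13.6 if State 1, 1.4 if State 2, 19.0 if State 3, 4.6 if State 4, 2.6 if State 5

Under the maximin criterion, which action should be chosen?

Option 2

Row minima: Option 1=0.0, Option 2=5.6, Option 3=4.0, Option 4=1.2, Option 5=4.7, Option 6=1.4
Best worst-case = 5.6 → Option 2.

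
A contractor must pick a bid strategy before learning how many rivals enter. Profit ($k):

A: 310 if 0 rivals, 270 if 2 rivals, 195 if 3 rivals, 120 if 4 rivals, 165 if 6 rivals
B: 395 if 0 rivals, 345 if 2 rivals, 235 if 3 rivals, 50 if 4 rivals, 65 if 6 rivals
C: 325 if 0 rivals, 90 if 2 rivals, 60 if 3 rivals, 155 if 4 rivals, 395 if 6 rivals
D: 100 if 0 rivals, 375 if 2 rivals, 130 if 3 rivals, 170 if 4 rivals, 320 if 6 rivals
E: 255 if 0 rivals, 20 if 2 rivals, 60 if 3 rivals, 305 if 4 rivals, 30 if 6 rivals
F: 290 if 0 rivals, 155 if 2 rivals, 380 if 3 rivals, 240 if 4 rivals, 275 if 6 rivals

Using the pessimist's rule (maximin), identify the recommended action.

F

Row minima: A=120, B=50, C=60, D=100, E=20, F=155
Best worst-case = 155 → F.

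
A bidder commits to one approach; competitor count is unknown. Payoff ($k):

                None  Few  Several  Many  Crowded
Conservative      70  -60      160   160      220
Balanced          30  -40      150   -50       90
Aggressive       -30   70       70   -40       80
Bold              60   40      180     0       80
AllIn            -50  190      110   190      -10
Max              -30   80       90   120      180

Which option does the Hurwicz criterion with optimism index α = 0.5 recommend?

Conservative: 0.5·220 + 0.5·(-60) = 80
Balanced: 0.5·150 + 0.5·(-50) = 50
Aggressive: 0.5·80 + 0.5·(-40) = 20
Bold: 0.5·180 + 0.5·0 = 90
AllIn: 0.5·190 + 0.5·(-50) = 70
Max: 0.5·180 + 0.5·(-30) = 75
Highest Hurwicz score = 90 → Bold.

Bold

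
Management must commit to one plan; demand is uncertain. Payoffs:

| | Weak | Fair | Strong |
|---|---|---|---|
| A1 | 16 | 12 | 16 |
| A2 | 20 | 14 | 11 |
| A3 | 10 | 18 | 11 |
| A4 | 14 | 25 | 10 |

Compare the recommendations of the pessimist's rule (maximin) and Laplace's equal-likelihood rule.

Row minima: A1=12, A2=11, A3=10, A4=10
Best worst-case = 12 → A1.
Row averages: A1=44/3, A2=15, A3=13, A4=49/3
Highest average = 49/3 → A4.

maximin → A1; laplace → A4 (disagree)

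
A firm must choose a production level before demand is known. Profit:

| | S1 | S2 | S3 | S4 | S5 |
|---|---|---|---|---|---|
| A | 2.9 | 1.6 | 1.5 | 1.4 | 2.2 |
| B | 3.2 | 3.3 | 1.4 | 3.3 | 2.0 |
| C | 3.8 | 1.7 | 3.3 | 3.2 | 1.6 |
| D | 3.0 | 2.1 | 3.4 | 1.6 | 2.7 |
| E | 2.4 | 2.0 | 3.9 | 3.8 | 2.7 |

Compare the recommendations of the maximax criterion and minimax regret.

maximax → E; minimax regret → E (agree)

Row maxima: A=2.9, B=3.3, C=3.8, D=3.4, E=3.9
Best best-case = 3.9 → E.
Column bests: S1=3.8, S2=3.3, S3=3.9, S4=3.8, S5=2.7.
A regrets: 0.9, 1.7, 2.4, 2.4, 0.5 → max 2.4
B regrets: 0.6, 0.0, 2.5, 0.5, 0.7 → max 2.5
C regrets: 0.0, 1.6, 0.6, 0.6, 1.1 → max 1.6
D regrets: 0.8, 1.2, 0.5, 2.2, 0.0 → max 2.2
E regrets: 1.4, 1.3, 0.0, 0.0, 0.0 → max 1.4
Smallest max regret = 1.4 → E.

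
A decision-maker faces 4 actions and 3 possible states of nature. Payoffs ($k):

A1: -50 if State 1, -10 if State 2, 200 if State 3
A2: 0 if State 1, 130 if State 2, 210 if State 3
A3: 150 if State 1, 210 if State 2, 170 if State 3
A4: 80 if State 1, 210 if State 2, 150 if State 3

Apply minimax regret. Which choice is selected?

A3

Column bests: State 1=150, State 2=210, State 3=210.
A1 regrets: 200, 220, 10 → max 220
A2 regrets: 150, 80, 0 → max 150
A3 regrets: 0, 0, 40 → max 40
A4 regrets: 70, 0, 60 → max 70
Smallest max regret = 40 → A3.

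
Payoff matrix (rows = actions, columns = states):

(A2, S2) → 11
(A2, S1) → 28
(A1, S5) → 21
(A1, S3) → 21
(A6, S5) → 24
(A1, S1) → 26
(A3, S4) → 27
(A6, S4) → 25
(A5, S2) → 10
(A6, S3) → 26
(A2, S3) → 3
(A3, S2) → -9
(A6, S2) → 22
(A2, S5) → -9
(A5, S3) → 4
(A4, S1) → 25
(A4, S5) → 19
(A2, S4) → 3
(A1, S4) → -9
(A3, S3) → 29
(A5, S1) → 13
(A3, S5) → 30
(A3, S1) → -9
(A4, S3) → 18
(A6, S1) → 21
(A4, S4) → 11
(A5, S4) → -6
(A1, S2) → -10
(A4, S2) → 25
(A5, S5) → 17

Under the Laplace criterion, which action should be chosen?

A6

Row averages: A1=9.8, A2=7.2, A3=13.6, A4=19.6, A5=7.6, A6=23.6
Highest average = 23.6 → A6.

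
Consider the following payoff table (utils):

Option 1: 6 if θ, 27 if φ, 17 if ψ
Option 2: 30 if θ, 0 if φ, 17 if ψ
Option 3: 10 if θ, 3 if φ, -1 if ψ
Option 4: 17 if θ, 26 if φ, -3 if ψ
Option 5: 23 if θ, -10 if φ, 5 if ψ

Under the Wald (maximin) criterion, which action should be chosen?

Option 1

Row minima: Option 1=6, Option 2=0, Option 3=-1, Option 4=-3, Option 5=-10
Best worst-case = 6 → Option 1.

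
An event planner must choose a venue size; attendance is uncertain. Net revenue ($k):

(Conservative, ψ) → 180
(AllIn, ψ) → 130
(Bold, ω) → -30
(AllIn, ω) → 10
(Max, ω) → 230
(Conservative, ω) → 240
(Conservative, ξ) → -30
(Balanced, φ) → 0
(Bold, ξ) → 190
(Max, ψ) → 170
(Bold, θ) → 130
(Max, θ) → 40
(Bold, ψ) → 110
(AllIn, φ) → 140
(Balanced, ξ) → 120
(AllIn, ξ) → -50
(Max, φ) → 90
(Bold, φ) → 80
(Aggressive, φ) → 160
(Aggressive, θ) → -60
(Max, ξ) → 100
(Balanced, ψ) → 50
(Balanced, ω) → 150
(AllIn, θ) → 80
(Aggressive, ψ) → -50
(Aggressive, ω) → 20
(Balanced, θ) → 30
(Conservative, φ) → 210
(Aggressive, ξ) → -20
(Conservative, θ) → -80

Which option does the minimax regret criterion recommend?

Max

Column bests: θ=130, φ=210, ψ=180, ω=240, ξ=190.
Conservative regrets: 210, 0, 0, 0, 220 → max 220
Balanced regrets: 100, 210, 130, 90, 70 → max 210
Aggressive regrets: 190, 50, 230, 220, 210 → max 230
Bold regrets: 0, 130, 70, 270, 0 → max 270
AllIn regrets: 50, 70, 50, 230, 240 → max 240
Max regrets: 90, 120, 10, 10, 90 → max 120
Smallest max regret = 120 → Max.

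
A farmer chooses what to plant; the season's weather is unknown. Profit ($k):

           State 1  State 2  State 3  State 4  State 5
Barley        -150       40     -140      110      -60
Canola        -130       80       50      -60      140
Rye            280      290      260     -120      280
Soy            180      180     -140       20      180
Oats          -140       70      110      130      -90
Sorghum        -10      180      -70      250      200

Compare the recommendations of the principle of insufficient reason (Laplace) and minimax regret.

laplace → Rye; minimax regret → Sorghum (disagree)

Row averages: Barley=-40, Canola=16, Rye=198, Soy=84, Oats=16, Sorghum=110
Highest average = 198 → Rye.
Column bests: State 1=280, State 2=290, State 3=260, State 4=250, State 5=280.
Barley regrets: 430, 250, 400, 140, 340 → max 430
Canola regrets: 410, 210, 210, 310, 140 → max 410
Rye regrets: 0, 0, 0, 370, 0 → max 370
Soy regrets: 100, 110, 400, 230, 100 → max 400
Oats regrets: 420, 220, 150, 120, 370 → max 420
Sorghum regrets: 290, 110, 330, 0, 80 → max 330
Smallest max regret = 330 → Sorghum.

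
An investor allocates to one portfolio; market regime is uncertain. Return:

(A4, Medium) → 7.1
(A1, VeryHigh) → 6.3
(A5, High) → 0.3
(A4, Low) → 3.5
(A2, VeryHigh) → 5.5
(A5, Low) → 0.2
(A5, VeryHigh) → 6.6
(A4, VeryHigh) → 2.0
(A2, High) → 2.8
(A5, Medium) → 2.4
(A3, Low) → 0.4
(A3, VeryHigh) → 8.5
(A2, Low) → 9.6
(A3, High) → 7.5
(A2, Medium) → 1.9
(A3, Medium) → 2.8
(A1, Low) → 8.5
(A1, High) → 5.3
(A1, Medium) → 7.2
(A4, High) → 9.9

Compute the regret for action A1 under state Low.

1.1

Best payoff under Low is 9.6.
Regret = 9.6 − 8.5 = 1.1.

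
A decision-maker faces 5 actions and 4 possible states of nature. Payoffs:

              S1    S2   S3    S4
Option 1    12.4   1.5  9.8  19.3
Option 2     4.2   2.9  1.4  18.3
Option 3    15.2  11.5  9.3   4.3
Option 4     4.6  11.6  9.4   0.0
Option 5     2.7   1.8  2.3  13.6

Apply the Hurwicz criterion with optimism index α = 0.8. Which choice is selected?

Option 1: 0.8·19.3 + 0.2·1.5 = 15.74
Option 2: 0.8·18.3 + 0.2·1.4 = 14.92
Option 3: 0.8·15.2 + 0.2·4.3 = 13.02
Option 4: 0.8·11.6 + 0.2·0.0 = 9.28
Option 5: 0.8·13.6 + 0.2·1.8 = 11.24
Highest Hurwicz score = 15.74 → Option 1.

Option 1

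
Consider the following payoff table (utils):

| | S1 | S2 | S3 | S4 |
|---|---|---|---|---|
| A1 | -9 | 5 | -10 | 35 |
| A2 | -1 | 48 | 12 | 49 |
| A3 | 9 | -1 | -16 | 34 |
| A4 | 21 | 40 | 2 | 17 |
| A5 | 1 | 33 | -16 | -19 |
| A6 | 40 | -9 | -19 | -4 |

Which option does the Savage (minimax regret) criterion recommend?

A4

Column bests: S1=40, S2=48, S3=12, S4=49.
A1 regrets: 49, 43, 22, 14 → max 49
A2 regrets: 41, 0, 0, 0 → max 41
A3 regrets: 31, 49, 28, 15 → max 49
A4 regrets: 19, 8, 10, 32 → max 32
A5 regrets: 39, 15, 28, 68 → max 68
A6 regrets: 0, 57, 31, 53 → max 57
Smallest max regret = 32 → A4.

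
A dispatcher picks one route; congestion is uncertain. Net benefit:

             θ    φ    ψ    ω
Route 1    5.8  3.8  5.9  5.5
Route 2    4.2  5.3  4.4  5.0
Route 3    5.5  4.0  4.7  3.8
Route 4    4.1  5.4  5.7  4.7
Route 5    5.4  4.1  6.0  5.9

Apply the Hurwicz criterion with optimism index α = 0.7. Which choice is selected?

Route 5

Route 1: 0.7·5.9 + 0.3·3.8 = 5.27
Route 2: 0.7·5.3 + 0.3·4.2 = 4.97
Route 3: 0.7·5.5 + 0.3·3.8 = 4.99
Route 4: 0.7·5.7 + 0.3·4.1 = 5.22
Route 5: 0.7·6.0 + 0.3·4.1 = 5.43
Highest Hurwicz score = 5.43 → Route 5.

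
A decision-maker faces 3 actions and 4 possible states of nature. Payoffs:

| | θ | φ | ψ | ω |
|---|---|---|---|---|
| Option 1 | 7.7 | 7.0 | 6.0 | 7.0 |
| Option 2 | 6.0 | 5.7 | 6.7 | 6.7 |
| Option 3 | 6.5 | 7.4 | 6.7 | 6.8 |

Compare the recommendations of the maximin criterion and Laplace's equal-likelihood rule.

maximin → Option 3; laplace → Option 1 (disagree)

Row minima: Option 1=6.0, Option 2=5.7, Option 3=6.5
Best worst-case = 6.5 → Option 3.
Row averages: Option 1=6.925, Option 2=6.275, Option 3=6.85
Highest average = 6.925 → Option 1.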